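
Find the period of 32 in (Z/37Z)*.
36

37 is prime, so ord(32) divides φ(37) = 36.
Divisors of 36: 1, 2, 3, 4, 6, 9, 12, 18, 36.
Repeated squaring: 32^1 ≡ 32, 32^2 ≡ 25, 32^4 ≡ 33, 32^8 ≡ 16, 32^16 ≡ 34, 32^32 ≡ 9 (mod 37).
Test 32^d mod 37 for each divisor d in increasing order:
32^1 ≡ 32
32^2 ≡ 25
32^3 = 32^2·32^1 ≡ 23
32^4 ≡ 33
32^6 = 32^4·32^2 ≡ 11
32^9 = 32^8·32^1 ≡ 31
32^12 = 32^8·32^4 ≡ 10
32^18 = 32^16·32^2 ≡ 36
32^36 = 32^32·32^4 ≡ 1  ← first divisor giving 1
The order is 36.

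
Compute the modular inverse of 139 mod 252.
223

gcd(139, 252) = 1, so the inverse exists.
Extended Euclidean algorithm on (252, 139):
252 = 1 × 139 + 113  ⟹  113 = (1)·252 + (-1)·139
139 = 1 × 113 + 26  ⟹  26 = (-1)·252 + (2)·139
113 = 4 × 26 + 9  ⟹  9 = (5)·252 + (-9)·139
26 = 2 × 9 + 8  ⟹  8 = (-11)·252 + (20)·139
9 = 1 × 8 + 1  ⟹  1 = (16)·252 + (-29)·139
So (-29)·139 ≡ 1 (mod 252), i.e. 139^(-1) ≡ -29 ≡ 223 (mod 252).
Check: 139 × 223 = 30997 ≡ 1 (mod 252)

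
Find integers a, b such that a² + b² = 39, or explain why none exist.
Not possible

Factorization: 39 = 3 × 13
By Fermat: n is sum of two squares iff every prime p ≡ 3 (mod 4) appears to even power.
Prime(s) ≡ 3 (mod 4) with odd exponent: [(3, 1)]
Therefore 39 cannot be expressed as a² + b².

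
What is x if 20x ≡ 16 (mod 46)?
x ≡ 10 (mod 23)

gcd(20, 46) = 2, which divides 16, so solutions exist.
Divide through by 2: 10x ≡ 8 (mod 23).
Find 10^(-1) mod 23 by the extended Euclidean algorithm:
23 = 2 × 10 + 3  ⟹  3 = (1)·23 + (-2)·10
10 = 3 × 3 + 1  ⟹  1 = (-3)·23 + (7)·10
So (7)·10 ≡ 1 (mod 23), i.e. 10^(-1) ≡ 7 (mod 23).
x ≡ 7 × 8 = 56 ≡ 10 (mod 23).
Check: 20 × 10 = 200 ≡ 16 (mod 46).
x ≡ 10 (mod 23), giving 2 solutions mod 46.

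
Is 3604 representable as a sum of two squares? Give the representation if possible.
2² + 60² (a=2, b=60)

Factorization: 3604 = 2^2 × 17 × 53
By Fermat: n is sum of two squares iff every prime p ≡ 3 (mod 4) appears to even power.
All primes ≡ 3 (mod 4) appear to even power.
Search a = 0, 1, 2, … for 3604 - a² a perfect square: first hit at a = 2: 3604 - 4 = 3600 = 60².
3604 = 2² + 60² = 4 + 3600 ✓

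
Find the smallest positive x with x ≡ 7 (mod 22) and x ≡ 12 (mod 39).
51

Using Chinese Remainder Theorem:
M = 22 × 39 = 858
M1 = 39, M2 = 22
y1 = 39^(-1) mod 22 = 13
y2 = 22^(-1) mod 39 = 16
x = (7×39×13 + 12×22×16) mod 858 = 51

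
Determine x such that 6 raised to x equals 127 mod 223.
154

Baby-step giant-step with step n = ⌈√223⌉ = 15.
Baby steps 6^j mod 223 (j:value) for j=0..14: 0:1, 1:6, 2:36, 3:216, 4:181, 5:194, 6:49, 7:71, 8:203, 9:103, 10:172, 11:140, 12:171, 13:134, 14:135.
Giant-step multiplier: 6^(-15) ≡ 6^(222-15) = 6^207 ≡ 155 (mod 223).
Giant steps γ_i = 127·155^i mod 223: γ_0=127, γ_1=61, γ_2=89, γ_3=192, γ_4=101, γ_5=45, γ_6=62, γ_7=21, γ_8=133, γ_9=99, γ_10=181 (in table at j=4).
x = i·n + j = 10·15 + 4 = 154.
Check: 6^154 ≡ 127 (mod 223).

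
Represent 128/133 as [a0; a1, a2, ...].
[0; 1, 25, 1, 1, 2]

Euclidean algorithm steps:
128 = 0 × 133 + 128
133 = 1 × 128 + 5
128 = 25 × 5 + 3
5 = 1 × 3 + 2
3 = 1 × 2 + 1
2 = 2 × 1 + 0
Continued fraction: [0; 1, 25, 1, 1, 2]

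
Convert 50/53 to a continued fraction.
[0; 1, 16, 1, 2]

Euclidean algorithm steps:
50 = 0 × 53 + 50
53 = 1 × 50 + 3
50 = 16 × 3 + 2
3 = 1 × 2 + 1
2 = 2 × 1 + 0
Continued fraction: [0; 1, 16, 1, 2]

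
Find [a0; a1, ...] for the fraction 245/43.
[5; 1, 2, 3, 4]

Euclidean algorithm steps:
245 = 5 × 43 + 30
43 = 1 × 30 + 13
30 = 2 × 13 + 4
13 = 3 × 4 + 1
4 = 4 × 1 + 0
Continued fraction: [5; 1, 2, 3, 4]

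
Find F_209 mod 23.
10

Matrix identity: Q^n = [[F_(n+1), F_n], [F_n, F_(n-1)]] with Q = [[1,1],[1,0]].
n = 209 = 11010001₂. Square-and-multiply, entries mod 23:
Q^1 = [[1,1],[1,0]]
Q^3 = (Q^1)²·Q = [[3,2],[2,1]]
Q^6 = (Q^3)² = [[13,8],[8,5]]
Q^13 = (Q^6)²·Q = [[9,3],[3,6]]
Q^26 = (Q^13)² = [[21,22],[22,22]]
Q^52 = (Q^26)² = [[5,3],[3,2]]
Q^104 = (Q^52)² = [[11,21],[21,13]]
Q^209 = (Q^104)²·Q = [[8,10],[10,21]]
F_209 mod 23 = Q^209[0][1] = 10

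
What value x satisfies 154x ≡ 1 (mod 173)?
91

gcd(154, 173) = 1, so the inverse exists.
Extended Euclidean algorithm on (173, 154):
173 = 1 × 154 + 19  ⟹  19 = (1)·173 + (-1)·154
154 = 8 × 19 + 2  ⟹  2 = (-8)·173 + (9)·154
19 = 9 × 2 + 1  ⟹  1 = (73)·173 + (-82)·154
So (-82)·154 ≡ 1 (mod 173), i.e. 154^(-1) ≡ -82 ≡ 91 (mod 173).
Check: 154 × 91 = 14014 ≡ 1 (mod 173)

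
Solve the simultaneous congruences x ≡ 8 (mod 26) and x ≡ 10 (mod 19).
86

Using Chinese Remainder Theorem:
M = 26 × 19 = 494
M1 = 19, M2 = 26
y1 = 19^(-1) mod 26 = 11
y2 = 26^(-1) mod 19 = 11
x = (8×19×11 + 10×26×11) mod 494 = 86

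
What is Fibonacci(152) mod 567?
399

Matrix identity: Q^n = [[F_(n+1), F_n], [F_n, F_(n-1)]] with Q = [[1,1],[1,0]].
n = 152 = 10011000₂. Square-and-multiply, entries mod 567:
Q^1 = [[1,1],[1,0]]
Q^2 = (Q^1)² = [[2,1],[1,1]]
Q^4 = (Q^2)² = [[5,3],[3,2]]
Q^9 = (Q^4)²·Q = [[55,34],[34,21]]
Q^19 = (Q^9)²·Q = [[528,212],[212,316]]
Q^38 = (Q^19)² = [[538,323],[323,215]]
Q^76 = (Q^38)² = [[275,543],[543,299]]
Q^152 = (Q^76)² = [[223,399],[399,391]]
F_152 mod 567 = Q^152[0][1] = 399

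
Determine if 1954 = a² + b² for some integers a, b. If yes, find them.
27² + 35² (a=27, b=35)

Factorization: 1954 = 2 × 977
By Fermat: n is sum of two squares iff every prime p ≡ 3 (mod 4) appears to even power.
All primes ≡ 3 (mod 4) appear to even power.
Search a = 0, 1, 2, … for 1954 - a² a perfect square: first hit at a = 27: 1954 - 729 = 1225 = 35².
1954 = 27² + 35² = 729 + 1225 ✓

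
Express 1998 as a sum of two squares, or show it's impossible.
Not possible

Factorization: 1998 = 2 × 3^3 × 37
By Fermat: n is sum of two squares iff every prime p ≡ 3 (mod 4) appears to even power.
Prime(s) ≡ 3 (mod 4) with odd exponent: [(3, 3)]
Therefore 1998 cannot be expressed as a² + b².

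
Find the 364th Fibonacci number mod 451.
3

Matrix identity: Q^n = [[F_(n+1), F_n], [F_n, F_(n-1)]] with Q = [[1,1],[1,0]].
n = 364 = 101101100₂. Square-and-multiply, entries mod 451:
Q^1 = [[1,1],[1,0]]
Q^2 = (Q^1)² = [[2,1],[1,1]]
Q^5 = (Q^2)²·Q = [[8,5],[5,3]]
Q^11 = (Q^5)²·Q = [[144,89],[89,55]]
Q^22 = (Q^11)² = [[244,122],[122,122]]
Q^45 = (Q^22)²·Q = [[8,5],[5,3]]
Q^91 = (Q^45)²·Q = [[144,89],[89,55]]
Q^182 = (Q^91)² = [[244,122],[122,122]]
Q^364 = (Q^182)² = [[5,3],[3,2]]
F_364 mod 451 = Q^364[0][1] = 3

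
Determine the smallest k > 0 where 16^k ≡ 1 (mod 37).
9

37 is prime, so ord(16) divides φ(37) = 36.
Divisors of 36: 1, 2, 3, 4, 6, 9, 12, 18, 36.
Repeated squaring: 16^1 ≡ 16, 16^2 ≡ 34, 16^4 ≡ 9, 16^8 ≡ 7, 16^16 ≡ 12, 16^32 ≡ 33 (mod 37).
Test 16^d mod 37 for each divisor d in increasing order:
16^1 ≡ 16
16^2 ≡ 34
16^3 = 16^2·16^1 ≡ 26
16^4 ≡ 9
16^6 = 16^4·16^2 ≡ 10
16^9 = 16^8·16^1 ≡ 1  ← first divisor giving 1
The order is 9.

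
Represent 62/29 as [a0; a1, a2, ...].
[2; 7, 4]

Euclidean algorithm steps:
62 = 2 × 29 + 4
29 = 7 × 4 + 1
4 = 4 × 1 + 0
Continued fraction: [2; 7, 4]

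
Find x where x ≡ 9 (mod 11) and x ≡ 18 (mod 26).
174

Using Chinese Remainder Theorem:
M = 11 × 26 = 286
M1 = 26, M2 = 11
y1 = 26^(-1) mod 11 = 3
y2 = 11^(-1) mod 26 = 19
x = (9×26×3 + 18×11×19) mod 286 = 174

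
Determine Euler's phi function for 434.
180

434 = 2 × 7 × 31
φ(n) = n × ∏(1 - 1/p) for each prime p dividing n
φ(434) = 434 × (1 - 1/2) × (1 - 1/7) × (1 - 1/31) = 180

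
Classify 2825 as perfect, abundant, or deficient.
deficient

Proper divisors of 2825: sum = 1 + 5 + 25 + 113 + 565 = 709
Since 709 < 2825, 2825 is deficient.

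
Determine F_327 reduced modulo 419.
227

Matrix identity: Q^n = [[F_(n+1), F_n], [F_n, F_(n-1)]] with Q = [[1,1],[1,0]].
n = 327 = 101000111₂. Square-and-multiply, entries mod 419:
Q^1 = [[1,1],[1,0]]
Q^2 = (Q^1)² = [[2,1],[1,1]]
Q^5 = (Q^2)²·Q = [[8,5],[5,3]]
Q^10 = (Q^5)² = [[89,55],[55,34]]
Q^20 = (Q^10)² = [[52,61],[61,410]]
Q^40 = (Q^20)² = [[140,109],[109,31]]
Q^81 = (Q^40)²·Q = [[259,56],[56,203]]
Q^163 = (Q^81)²·Q = [[138,244],[244,313]]
Q^327 = (Q^163)²·Q = [[74,227],[227,266]]
F_327 mod 419 = Q^327[0][1] = 227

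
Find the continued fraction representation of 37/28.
[1; 3, 9]

Euclidean algorithm steps:
37 = 1 × 28 + 9
28 = 3 × 9 + 1
9 = 9 × 1 + 0
Continued fraction: [1; 3, 9]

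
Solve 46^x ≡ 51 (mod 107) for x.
47

Baby-step giant-step with step n = ⌈√107⌉ = 11.
Baby steps 46^j mod 107 (j:value) for j=0..10: 0:1, 1:46, 2:83, 3:73, 4:41, 5:67, 6:86, 7:104, 8:76, 9:72, 10:102.
Giant-step multiplier: 46^(-11) ≡ 46^(106-11) = 46^95 ≡ 20 (mod 107).
Giant steps γ_i = 51·20^i mod 107: γ_0=51, γ_1=57, γ_2=70, γ_3=9, γ_4=73 (in table at j=3).
x = i·n + j = 4·11 + 3 = 47.
Check: 46^47 ≡ 51 (mod 107).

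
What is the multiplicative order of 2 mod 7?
3

7 is prime, so ord(2) divides φ(7) = 6.
Divisors of 6: 1, 2, 3, 6.
Repeated squaring: 2^1 ≡ 2, 2^2 ≡ 4, 2^4 ≡ 2 (mod 7).
Test 2^d mod 7 for each divisor d in increasing order:
2^1 ≡ 2
2^2 ≡ 4
2^3 = 2^2·2^1 ≡ 1  ← first divisor giving 1
The order is 3.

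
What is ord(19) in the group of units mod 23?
22

23 is prime, so ord(19) divides φ(23) = 22.
Divisors of 22: 1, 2, 11, 22.
Repeated squaring: 19^1 ≡ 19, 19^2 ≡ 16, 19^4 ≡ 3, 19^8 ≡ 9, 19^16 ≡ 12 (mod 23).
Test 19^d mod 23 for each divisor d in increasing order:
19^1 ≡ 19
19^2 ≡ 16
19^11 = 19^8·19^2·19^1 ≡ 22
19^22 = 19^16·19^4·19^2 ≡ 1  ← first divisor giving 1
The order is 22.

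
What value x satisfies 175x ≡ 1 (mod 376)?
159

gcd(175, 376) = 1, so the inverse exists.
Extended Euclidean algorithm on (376, 175):
376 = 2 × 175 + 26  ⟹  26 = (1)·376 + (-2)·175
175 = 6 × 26 + 19  ⟹  19 = (-6)·376 + (13)·175
26 = 1 × 19 + 7  ⟹  7 = (7)·376 + (-15)·175
19 = 2 × 7 + 5  ⟹  5 = (-20)·376 + (43)·175
7 = 1 × 5 + 2  ⟹  2 = (27)·376 + (-58)·175
5 = 2 × 2 + 1  ⟹  1 = (-74)·376 + (159)·175
So (159)·175 ≡ 1 (mod 376), i.e. 175^(-1) ≡ 159 (mod 376).
Check: 175 × 159 = 27825 ≡ 1 (mod 376)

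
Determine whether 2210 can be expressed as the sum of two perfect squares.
1² + 47² (a=1, b=47)

Factorization: 2210 = 2 × 5 × 13 × 17
By Fermat: n is sum of two squares iff every prime p ≡ 3 (mod 4) appears to even power.
All primes ≡ 3 (mod 4) appear to even power.
Search a = 0, 1, 2, … for 2210 - a² a perfect square: first hit at a = 1: 2210 - 1 = 2209 = 47².
2210 = 1² + 47² = 1 + 2209 ✓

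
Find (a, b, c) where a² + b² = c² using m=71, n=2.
(5037, 284, 5045)

Euclid's formula: a = m² - n², b = 2mn, c = m² + n²
m = 71, n = 2
a = 71² - 2² = 5041 - 4 = 5037
b = 2 × 71 × 2 = 284
c = 71² + 2² = 5041 + 4 = 5045
Verification: 5037² + 284² = 25371369 + 80656 = 25452025 = 5045² ✓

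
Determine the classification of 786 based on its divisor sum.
abundant

Proper divisors of 786: sum = 1 + 2 + 3 + 6 + 131 + 262 + 393 = 798
Since 798 > 786, 786 is abundant.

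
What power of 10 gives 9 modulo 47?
36

Baby-step giant-step with step n = ⌈√47⌉ = 7.
Baby steps 10^j mod 47 (j:value) for j=0..6: 0:1, 1:10, 2:6, 3:13, 4:36, 5:31, 6:28.
Giant-step multiplier: 10^(-7) ≡ 10^(46-7) = 10^39 ≡ 23 (mod 47).
Giant steps γ_i = 9·23^i mod 47: γ_0=9, γ_1=19, γ_2=14, γ_3=40, γ_4=27, γ_5=10 (in table at j=1).
x = i·n + j = 5·7 + 1 = 36.
Check: 10^36 ≡ 9 (mod 47).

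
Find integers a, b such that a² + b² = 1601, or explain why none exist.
1² + 40² (a=1, b=40)

Factorization: 1601 = 1601
By Fermat: n is sum of two squares iff every prime p ≡ 3 (mod 4) appears to even power.
All primes ≡ 3 (mod 4) appear to even power.
Search a = 0, 1, 2, … for 1601 - a² a perfect square: first hit at a = 1: 1601 - 1 = 1600 = 40².
1601 = 1² + 40² = 1 + 1600 ✓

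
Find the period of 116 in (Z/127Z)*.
126

127 is prime, so ord(116) divides φ(127) = 126.
Divisors of 126: 1, 2, 3, 6, 7, 9, 14, 18, 21, 42, 63, 126.
Repeated squaring: 116^1 ≡ 116, 116^2 ≡ 121, 116^4 ≡ 36, 116^8 ≡ 26, 116^16 ≡ 41, 116^32 ≡ 30, 116^64 ≡ 11 (mod 127).
Test 116^d mod 127 for each divisor d in increasing order:
116^1 ≡ 116
116^2 ≡ 121
116^3 = 116^2·116^1 ≡ 66
116^6 = 116^4·116^2 ≡ 38
116^7 = 116^4·116^2·116^1 ≡ 90
116^9 = 116^8·116^1 ≡ 95
116^14 = 116^8·116^4·116^2 ≡ 99
116^18 = 116^16·116^2 ≡ 8
116^21 = 116^16·116^4·116^1 ≡ 20
116^42 = 116^32·116^8·116^2 ≡ 19
116^63 = 116^32·116^16·116^8·116^4·116^2·116^1 ≡ 126
116^126 = 116^64·116^32·116^16·116^8·116^4·116^2 ≡ 1  ← first divisor giving 1
The order is 126.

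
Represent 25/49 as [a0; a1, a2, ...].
[0; 1, 1, 24]

Euclidean algorithm steps:
25 = 0 × 49 + 25
49 = 1 × 25 + 24
25 = 1 × 24 + 1
24 = 24 × 1 + 0
Continued fraction: [0; 1, 1, 24]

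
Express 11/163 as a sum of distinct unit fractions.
1/15 + 1/1223 + 1/2990235

Greedy algorithm:
11/163: ceiling(163/11) = 15, use 1/15
2/2445: ceiling(2445/2) = 1223, use 1/1223
1/2990235: ceiling(2990235/1) = 2990235, use 1/2990235
Result: 11/163 = 1/15 + 1/1223 + 1/2990235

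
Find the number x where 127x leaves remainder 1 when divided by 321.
91

gcd(127, 321) = 1, so the inverse exists.
Extended Euclidean algorithm on (321, 127):
321 = 2 × 127 + 67  ⟹  67 = (1)·321 + (-2)·127
127 = 1 × 67 + 60  ⟹  60 = (-1)·321 + (3)·127
67 = 1 × 60 + 7  ⟹  7 = (2)·321 + (-5)·127
60 = 8 × 7 + 4  ⟹  4 = (-17)·321 + (43)·127
7 = 1 × 4 + 3  ⟹  3 = (19)·321 + (-48)·127
4 = 1 × 3 + 1  ⟹  1 = (-36)·321 + (91)·127
So (91)·127 ≡ 1 (mod 321), i.e. 127^(-1) ≡ 91 (mod 321).
Check: 127 × 91 = 11557 ≡ 1 (mod 321)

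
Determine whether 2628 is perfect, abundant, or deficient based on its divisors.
abundant

Proper divisors of 2628: sum = 1 + 2 + 3 + 4 + 6 + 9 + 12 + 18 + ... + 438 + 657 + 876 + 1314 (17 divisors) = 4106
Since 4106 > 2628, 2628 is abundant.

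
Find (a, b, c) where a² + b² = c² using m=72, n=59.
(1703, 8496, 8665)

Euclid's formula: a = m² - n², b = 2mn, c = m² + n²
m = 72, n = 59
a = 72² - 59² = 5184 - 3481 = 1703
b = 2 × 72 × 59 = 8496
c = 72² + 59² = 5184 + 3481 = 8665
Verification: 1703² + 8496² = 2900209 + 72182016 = 75082225 = 8665² ✓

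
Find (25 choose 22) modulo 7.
4

Using Lucas' theorem:
Write n=25 and k=22 in base 7:
n in base 7: [3, 4]
k in base 7: [3, 1]
C(25,22) mod 7 = ∏ C(n_i, k_i) mod 7
Digit binomials (mod 7): C(3,3) = 1; C(4,1) = 4
Product: 1 × 4 = 4 ≡ 4 (mod 7)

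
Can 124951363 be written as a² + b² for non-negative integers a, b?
Not possible

Factorization: 124951363 = 61 × 127^3
By Fermat: n is sum of two squares iff every prime p ≡ 3 (mod 4) appears to even power.
Prime(s) ≡ 3 (mod 4) with odd exponent: [(127, 3)]
Therefore 124951363 cannot be expressed as a² + b².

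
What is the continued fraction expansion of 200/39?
[5; 7, 1, 4]

Euclidean algorithm steps:
200 = 5 × 39 + 5
39 = 7 × 5 + 4
5 = 1 × 4 + 1
4 = 4 × 1 + 0
Continued fraction: [5; 7, 1, 4]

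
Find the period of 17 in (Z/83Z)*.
41

83 is prime, so ord(17) divides φ(83) = 82.
Divisors of 82: 1, 2, 41, 82.
Repeated squaring: 17^1 ≡ 17, 17^2 ≡ 40, 17^4 ≡ 23, 17^8 ≡ 31, 17^16 ≡ 48, 17^32 ≡ 63, 17^64 ≡ 68 (mod 83).
Test 17^d mod 83 for each divisor d in increasing order:
17^1 ≡ 17
17^2 ≡ 40
17^41 = 17^32·17^8·17^1 ≡ 1  ← first divisor giving 1
The order is 41.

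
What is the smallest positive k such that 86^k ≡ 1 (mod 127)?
126

127 is prime, so ord(86) divides φ(127) = 126.
Divisors of 126: 1, 2, 3, 6, 7, 9, 14, 18, 21, 42, 63, 126.
Repeated squaring: 86^1 ≡ 86, 86^2 ≡ 30, 86^4 ≡ 11, 86^8 ≡ 121, 86^16 ≡ 36, 86^32 ≡ 26, 86^64 ≡ 41 (mod 127).
Test 86^d mod 127 for each divisor d in increasing order:
86^1 ≡ 86
86^2 ≡ 30
86^3 = 86^2·86^1 ≡ 40
86^6 = 86^4·86^2 ≡ 76
86^7 = 86^4·86^2·86^1 ≡ 59
86^9 = 86^8·86^1 ≡ 119
86^14 = 86^8·86^4·86^2 ≡ 52
86^18 = 86^16·86^2 ≡ 64
86^21 = 86^16·86^4·86^1 ≡ 20
86^42 = 86^32·86^8·86^2 ≡ 19
86^63 = 86^32·86^16·86^8·86^4·86^2·86^1 ≡ 126
86^126 = 86^64·86^32·86^16·86^8·86^4·86^2 ≡ 1  ← first divisor giving 1
The order is 126.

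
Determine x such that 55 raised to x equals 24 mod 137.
83

Baby-step giant-step with step n = ⌈√137⌉ = 12.
Baby steps 55^j mod 137 (j:value) for j=0..11: 0:1, 1:55, 2:11, 3:57, 4:121, 5:79, 6:98, 7:47, 8:119, 9:106, 10:76, 11:70.
Giant-step multiplier: 55^(-12) ≡ 55^(136-12) = 55^124 ≡ 49 (mod 137).
Giant steps γ_i = 24·49^i mod 137: γ_0=24, γ_1=80, γ_2=84, γ_3=6, γ_4=20, γ_5=21, γ_6=70 (in table at j=11).
x = i·n + j = 6·12 + 11 = 83.
Check: 55^83 ≡ 24 (mod 137).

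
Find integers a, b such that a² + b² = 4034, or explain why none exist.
35² + 53² (a=35, b=53)

Factorization: 4034 = 2 × 2017
By Fermat: n is sum of two squares iff every prime p ≡ 3 (mod 4) appears to even power.
All primes ≡ 3 (mod 4) appear to even power.
Search a = 0, 1, 2, … for 4034 - a² a perfect square: first hit at a = 35: 4034 - 1225 = 2809 = 53².
4034 = 35² + 53² = 1225 + 2809 ✓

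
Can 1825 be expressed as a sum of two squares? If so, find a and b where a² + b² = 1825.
12² + 41² (a=12, b=41)

Factorization: 1825 = 5^2 × 73
By Fermat: n is sum of two squares iff every prime p ≡ 3 (mod 4) appears to even power.
All primes ≡ 3 (mod 4) appear to even power.
Search a = 0, 1, 2, … for 1825 - a² a perfect square: first hit at a = 12: 1825 - 144 = 1681 = 41².
1825 = 12² + 41² = 144 + 1681 ✓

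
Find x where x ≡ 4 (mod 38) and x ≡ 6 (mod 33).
270

Using Chinese Remainder Theorem:
M = 38 × 33 = 1254
M1 = 33, M2 = 38
y1 = 33^(-1) mod 38 = 15
y2 = 38^(-1) mod 33 = 20
x = (4×33×15 + 6×38×20) mod 1254 = 270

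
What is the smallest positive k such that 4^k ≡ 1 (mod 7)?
3

7 is prime, so ord(4) divides φ(7) = 6.
Divisors of 6: 1, 2, 3, 6.
Repeated squaring: 4^1 ≡ 4, 4^2 ≡ 2, 4^4 ≡ 4 (mod 7).
Test 4^d mod 7 for each divisor d in increasing order:
4^1 ≡ 4
4^2 ≡ 2
4^3 = 4^2·4^1 ≡ 1  ← first divisor giving 1
The order is 3.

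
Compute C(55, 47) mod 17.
0

Using Lucas' theorem:
Write n=55 and k=47 in base 17:
n in base 17: [3, 4]
k in base 17: [2, 13]
C(55,47) mod 17 = ∏ C(n_i, k_i) mod 17
Digit binomials (mod 17): C(3,2) = 3; C(4,13) = 0 (k_i > n_i)
Product: 3 × 0 = 0 ≡ 0 (mod 17)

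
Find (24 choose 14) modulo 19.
0

Using Lucas' theorem:
Write n=24 and k=14 in base 19:
n in base 19: [1, 5]
k in base 19: [0, 14]
C(24,14) mod 19 = ∏ C(n_i, k_i) mod 19
Digit binomials (mod 19): C(1,0) = 1; C(5,14) = 0 (k_i > n_i)
Product: 1 × 0 = 0 ≡ 0 (mod 19)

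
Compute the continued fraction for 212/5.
[42; 2, 2]

Euclidean algorithm steps:
212 = 42 × 5 + 2
5 = 2 × 2 + 1
2 = 2 × 1 + 0
Continued fraction: [42; 2, 2]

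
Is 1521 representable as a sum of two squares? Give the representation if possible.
0² + 39² (a=0, b=39)

Factorization: 1521 = 3^2 × 13^2
By Fermat: n is sum of two squares iff every prime p ≡ 3 (mod 4) appears to even power.
All primes ≡ 3 (mod 4) appear to even power.
Search a = 0, 1, 2, … for 1521 - a² a perfect square: first hit at a = 0: 1521 - 0 = 1521 = 39².
1521 = 0² + 39² = 0 + 1521 ✓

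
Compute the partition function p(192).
1987276856363

p(n) counts ways to write n as a sum of positive integers (order ignored).
Euler's pentagonal recurrence: p(k) = p(k-1) + p(k-2) - p(k-5) - p(k-7) + p(k-12) + p(k-15) - ... (offsets j(3j∓1)/2, signs ++--, p(0)=1, p(<0)=0).
DP table for k = 0..191: p(0)=1, p(1)=1, p(2)=2, p(3)=3, p(4)=5, p(5)=7, p(6)=11, p(7)=15, p(8)=22, p(9)=30, p(10)=42, p(11)=56, p(12)=77, p(13)=101, p(14)=135, p(15)=176, p(16)=231, p(17)=297, p(18)=385, p(19)=490, p(20)=627, p(21)=792, p(22)=1002, p(23)=1255, p(24)=1575, p(25)=1958, p(26)=2436, p(27)=3010, p(28)=3718, p(29)=4565, p(30)=5604, p(31)=6842, p(32)=8349, p(33)=10143, p(34)=12310, p(35)=14883, p(36)=17977, p(37)=21637, p(38)=26015, p(39)=31185, p(40)=37338, p(41)=44583, p(42)=53174, p(43)=63261, p(44)=75175, p(45)=89134, p(46)=105558, p(47)=124754, p(48)=147273, p(49)=173525, p(50)=204226, p(51)=239943, p(52)=281589, p(53)=329931, p(54)=386155, p(55)=451276, p(56)=526823, p(57)=614154, p(58)=715220, p(59)=831820, p(60)=966467, p(61)=1121505, p(62)=1300156, p(63)=1505499, p(64)=1741630, p(65)=2012558, p(66)=2323520, p(67)=2679689, p(68)=3087735, p(69)=3554345, p(70)=4087968, p(71)=4697205, p(72)=5392783, p(73)=6185689, p(74)=7089500, p(75)=8118264, p(76)=9289091, p(77)=10619863, p(78)=12132164, p(79)=13848650, p(80)=15796476, p(81)=18004327, p(82)=20506255, p(83)=23338469, p(84)=26543660, p(85)=30167357, p(86)=34262962, p(87)=38887673, p(88)=44108109, p(89)=49995925, p(90)=56634173, p(91)=64112359, p(92)=72533807, p(93)=82010177, p(94)=92669720, p(95)=104651419, p(96)=118114304, p(97)=133230930, p(98)=150198136, p(99)=169229875, p(100)=190569292, p(101)=214481126, p(102)=241265379, p(103)=271248950, p(104)=304801365, p(105)=342325709, p(106)=384276336, p(107)=431149389, p(108)=483502844, p(109)=541946240, p(110)=607163746, p(111)=679903203, p(112)=761002156, p(113)=851376628, p(114)=952050665, p(115)=1064144451, p(116)=1188908248, p(117)=1327710076, p(118)=1482074143, p(119)=1653668665, p(120)=1844349560, p(121)=2056148051, p(122)=2291320912, p(123)=2552338241, p(124)=2841940500, p(125)=3163127352, p(126)=3519222692, p(127)=3913864295, p(128)=4351078600, p(129)=4835271870, p(130)=5371315400, p(131)=5964539504, p(132)=6620830889, p(133)=7346629512, p(134)=8149040695, p(135)=9035836076, p(136)=10015581680, p(137)=11097645016, p(138)=12292341831, p(139)=13610949895, p(140)=15065878135, p(141)=16670689208, p(142)=18440293320, p(143)=20390982757, p(144)=22540654445, p(145)=24908858009, p(146)=27517052599, p(147)=30388671978, p(148)=33549419497, p(149)=37027355200, p(150)=40853235313, p(151)=45060624582, p(152)=49686288421, p(153)=54770336324, p(154)=60356673280, p(155)=66493182097, p(156)=73232243759, p(157)=80630964769, p(158)=88751778802, p(159)=97662728555, p(160)=107438159466, p(161)=118159068427, p(162)=129913904637, p(163)=142798995930, p(164)=156919475295, p(165)=172389800255, p(166)=189334822579, p(167)=207890420102, p(168)=228204732751, p(169)=250438925115, p(170)=274768617130, p(171)=301384802048, p(172)=330495499613, p(173)=362326859895, p(174)=397125074750, p(175)=435157697830, p(176)=476715857290, p(177)=522115831195, p(178)=571701605655, p(179)=625846753120, p(180)=684957390936, p(181)=749474411781, p(182)=819876908323, p(183)=896684817527, p(184)=980462880430, p(185)=1071823774337, p(186)=1171432692373, p(187)=1280011042268, p(188)=1398341745571, p(189)=1527273599625, p(190)=1667727404093, p(191)=1820701100652.
Final step: p(192) = p(191) + p(190) - p(187) - p(185) + p(180) + p(177) - p(170) - p(166) + p(157) + p(152) - p(141) - p(135) + p(122) + p(115) - p(100) - p(92) + p(75) + p(66) - p(47) - p(37) + p(16) + p(5)
= 1820701100652 + 1667727404093 - 1280011042268 - 1071823774337 + 684957390936 + 522115831195 - 274768617130 - 189334822579 + 80630964769 + 49686288421 - 16670689208 - 9035836076 + 2291320912 + 1064144451 - 190569292 - 72533807 + 8118264 + 2323520 - 124754 - 21637 + 231 + 7
= 1987276856363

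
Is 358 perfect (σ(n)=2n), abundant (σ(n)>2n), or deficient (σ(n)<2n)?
deficient

Proper divisors of 358: sum = 1 + 2 + 179 = 182
Since 182 < 358, 358 is deficient.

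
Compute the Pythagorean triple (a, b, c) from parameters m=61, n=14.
(3525, 1708, 3917)

Euclid's formula: a = m² - n², b = 2mn, c = m² + n²
m = 61, n = 14
a = 61² - 14² = 3721 - 196 = 3525
b = 2 × 61 × 14 = 1708
c = 61² + 14² = 3721 + 196 = 3917
Verification: 3525² + 1708² = 12425625 + 2917264 = 15342889 = 3917² ✓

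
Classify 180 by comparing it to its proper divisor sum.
abundant

Proper divisors of 180: sum = 1 + 2 + 3 + 4 + 5 + 6 + 9 + 10 + ... + 36 + 45 + 60 + 90 (17 divisors) = 366
Since 366 > 180, 180 is abundant.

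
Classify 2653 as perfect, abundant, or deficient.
deficient

Proper divisors of 2653: sum = 1 + 7 + 379 = 387
Since 387 < 2653, 2653 is deficient.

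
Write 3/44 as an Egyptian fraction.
1/15 + 1/660

Greedy algorithm:
3/44: ceiling(44/3) = 15, use 1/15
1/660: ceiling(660/1) = 660, use 1/660
Result: 3/44 = 1/15 + 1/660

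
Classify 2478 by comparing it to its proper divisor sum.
abundant

Proper divisors of 2478: sum = 1 + 2 + 3 + 6 + 7 + 14 + 21 + 42 + 59 + 118 + 177 + 354 + 413 + 826 + 1239 = 3282
Since 3282 > 2478, 2478 is abundant.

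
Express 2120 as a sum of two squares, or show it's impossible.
2² + 46² (a=2, b=46)

Factorization: 2120 = 2^3 × 5 × 53
By Fermat: n is sum of two squares iff every prime p ≡ 3 (mod 4) appears to even power.
All primes ≡ 3 (mod 4) appear to even power.
Search a = 0, 1, 2, … for 2120 - a² a perfect square: first hit at a = 2: 2120 - 4 = 2116 = 46².
2120 = 2² + 46² = 4 + 2116 ✓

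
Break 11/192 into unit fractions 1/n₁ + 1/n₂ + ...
1/18 + 1/576

Greedy algorithm:
11/192: ceiling(192/11) = 18, use 1/18
1/576: ceiling(576/1) = 576, use 1/576
Result: 11/192 = 1/18 + 1/576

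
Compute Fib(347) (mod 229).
5

Matrix identity: Q^n = [[F_(n+1), F_n], [F_n, F_(n-1)]] with Q = [[1,1],[1,0]].
n = 347 = 101011011₂. Square-and-multiply, entries mod 229:
Q^1 = [[1,1],[1,0]]
Q^2 = (Q^1)² = [[2,1],[1,1]]
Q^5 = (Q^2)²·Q = [[8,5],[5,3]]
Q^10 = (Q^5)² = [[89,55],[55,34]]
Q^21 = (Q^10)²·Q = [[78,183],[183,124]]
Q^43 = (Q^21)²·Q = [[53,185],[185,97]]
Q^86 = (Q^43)² = [[165,41],[41,124]]
Q^173 = (Q^86)²·Q = [[222,52],[52,170]]
Q^347 = (Q^173)²·Q = [[8,5],[5,3]]
F_347 mod 229 = Q^347[0][1] = 5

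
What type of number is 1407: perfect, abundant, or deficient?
deficient

Proper divisors of 1407: sum = 1 + 3 + 7 + 21 + 67 + 201 + 469 = 769
Since 769 < 1407, 1407 is deficient.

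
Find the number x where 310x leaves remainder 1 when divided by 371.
298

gcd(310, 371) = 1, so the inverse exists.
Extended Euclidean algorithm on (371, 310):
371 = 1 × 310 + 61  ⟹  61 = (1)·371 + (-1)·310
310 = 5 × 61 + 5  ⟹  5 = (-5)·371 + (6)·310
61 = 12 × 5 + 1  ⟹  1 = (61)·371 + (-73)·310
So (-73)·310 ≡ 1 (mod 371), i.e. 310^(-1) ≡ -73 ≡ 298 (mod 371).
Check: 310 × 298 = 92380 ≡ 1 (mod 371)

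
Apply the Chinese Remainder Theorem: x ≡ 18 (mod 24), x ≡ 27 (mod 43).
930

Using Chinese Remainder Theorem:
M = 24 × 43 = 1032
M1 = 43, M2 = 24
y1 = 43^(-1) mod 24 = 19
y2 = 24^(-1) mod 43 = 9
x = (18×43×19 + 27×24×9) mod 1032 = 930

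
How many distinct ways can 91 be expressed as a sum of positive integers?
64112359

p(n) counts ways to write n as a sum of positive integers (order ignored).
Euler's pentagonal recurrence: p(k) = p(k-1) + p(k-2) - p(k-5) - p(k-7) + p(k-12) + p(k-15) - ... (offsets j(3j∓1)/2, signs ++--, p(0)=1, p(<0)=0).
DP table for k = 0..90: p(0)=1, p(1)=1, p(2)=2, p(3)=3, p(4)=5, p(5)=7, p(6)=11, p(7)=15, p(8)=22, p(9)=30, p(10)=42, p(11)=56, p(12)=77, p(13)=101, p(14)=135, p(15)=176, p(16)=231, p(17)=297, p(18)=385, p(19)=490, p(20)=627, p(21)=792, p(22)=1002, p(23)=1255, p(24)=1575, p(25)=1958, p(26)=2436, p(27)=3010, p(28)=3718, p(29)=4565, p(30)=5604, p(31)=6842, p(32)=8349, p(33)=10143, p(34)=12310, p(35)=14883, p(36)=17977, p(37)=21637, p(38)=26015, p(39)=31185, p(40)=37338, p(41)=44583, p(42)=53174, p(43)=63261, p(44)=75175, p(45)=89134, p(46)=105558, p(47)=124754, p(48)=147273, p(49)=173525, p(50)=204226, p(51)=239943, p(52)=281589, p(53)=329931, p(54)=386155, p(55)=451276, p(56)=526823, p(57)=614154, p(58)=715220, p(59)=831820, p(60)=966467, p(61)=1121505, p(62)=1300156, p(63)=1505499, p(64)=1741630, p(65)=2012558, p(66)=2323520, p(67)=2679689, p(68)=3087735, p(69)=3554345, p(70)=4087968, p(71)=4697205, p(72)=5392783, p(73)=6185689, p(74)=7089500, p(75)=8118264, p(76)=9289091, p(77)=10619863, p(78)=12132164, p(79)=13848650, p(80)=15796476, p(81)=18004327, p(82)=20506255, p(83)=23338469, p(84)=26543660, p(85)=30167357, p(86)=34262962, p(87)=38887673, p(88)=44108109, p(89)=49995925, p(90)=56634173.
Final step: p(91) = p(90) + p(89) - p(86) - p(84) + p(79) + p(76) - p(69) - p(65) + p(56) + p(51) - p(40) - p(34) + p(21) + p(14)
= 56634173 + 49995925 - 34262962 - 26543660 + 13848650 + 9289091 - 3554345 - 2012558 + 526823 + 239943 - 37338 - 12310 + 792 + 135
= 64112359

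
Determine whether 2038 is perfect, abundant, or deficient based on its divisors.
deficient

Proper divisors of 2038: sum = 1 + 2 + 1019 = 1022
Since 1022 < 2038, 2038 is deficient.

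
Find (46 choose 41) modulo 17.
10

Using Lucas' theorem:
Write n=46 and k=41 in base 17:
n in base 17: [2, 12]
k in base 17: [2, 7]
C(46,41) mod 17 = ∏ C(n_i, k_i) mod 17
Digit binomials (mod 17): C(2,2) = 1; C(12,7) = 792 ≡ 10
Product: 1 × 10 = 10 ≡ 10 (mod 17)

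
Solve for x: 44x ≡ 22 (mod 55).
x ≡ 3 (mod 5)

gcd(44, 55) = 11, which divides 22, so solutions exist.
Divide through by 11: 4x ≡ 2 (mod 5).
Find 4^(-1) mod 5 by the extended Euclidean algorithm:
5 = 1 × 4 + 1  ⟹  1 = (1)·5 + (-1)·4
So (-1)·4 ≡ 1 (mod 5), i.e. 4^(-1) ≡ -1 ≡ 4 (mod 5).
x ≡ 4 × 2 = 8 ≡ 3 (mod 5).
Check: 44 × 3 = 132 ≡ 22 (mod 55).
x ≡ 3 (mod 5), giving 11 solutions mod 55.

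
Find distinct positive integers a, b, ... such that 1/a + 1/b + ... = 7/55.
1/8 + 1/440

Greedy algorithm:
7/55: ceiling(55/7) = 8, use 1/8
1/440: ceiling(440/1) = 440, use 1/440
Result: 7/55 = 1/8 + 1/440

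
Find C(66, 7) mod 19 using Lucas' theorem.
17

Using Lucas' theorem:
Write n=66 and k=7 in base 19:
n in base 19: [3, 9]
k in base 19: [0, 7]
C(66,7) mod 19 = ∏ C(n_i, k_i) mod 19
Digit binomials (mod 19): C(3,0) = 1; C(9,7) = 36 ≡ 17
Product: 1 × 17 = 17 ≡ 17 (mod 19)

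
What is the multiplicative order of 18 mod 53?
52

53 is prime, so ord(18) divides φ(53) = 52.
Divisors of 52: 1, 2, 4, 13, 26, 52.
Repeated squaring: 18^1 ≡ 18, 18^2 ≡ 6, 18^4 ≡ 36, 18^8 ≡ 24, 18^16 ≡ 46, 18^32 ≡ 49 (mod 53).
Test 18^d mod 53 for each divisor d in increasing order:
18^1 ≡ 18
18^2 ≡ 6
18^4 ≡ 36
18^13 = 18^8·18^4·18^1 ≡ 23
18^26 = 18^16·18^8·18^2 ≡ 52
18^52 = 18^32·18^16·18^4 ≡ 1  ← first divisor giving 1
The order is 52.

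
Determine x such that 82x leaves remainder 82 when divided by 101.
x ≡ 1 (mod 101)

gcd(82, 101) = 1, which divides 82, so solutions exist.
Find 82^(-1) mod 101 by the extended Euclidean algorithm:
101 = 1 × 82 + 19  ⟹  19 = (1)·101 + (-1)·82
82 = 4 × 19 + 6  ⟹  6 = (-4)·101 + (5)·82
19 = 3 × 6 + 1  ⟹  1 = (13)·101 + (-16)·82
So (-16)·82 ≡ 1 (mod 101), i.e. 82^(-1) ≡ -16 ≡ 85 (mod 101).
x ≡ 85 × 82 = 6970 ≡ 1 (mod 101).
Check: 82 × 1 = 82 ≡ 82 (mod 101).
Unique solution: x ≡ 1 (mod 101)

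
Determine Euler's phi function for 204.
64

204 = 2^2 × 3 × 17
φ(n) = n × ∏(1 - 1/p) for each prime p dividing n
φ(204) = 204 × (1 - 1/2) × (1 - 1/3) × (1 - 1/17) = 64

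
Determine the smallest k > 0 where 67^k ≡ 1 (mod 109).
108

109 is prime, so ord(67) divides φ(109) = 108.
Divisors of 108: 1, 2, 3, 4, 6, 9, 12, 18, 27, 36, 54, 108.
Repeated squaring: 67^1 ≡ 67, 67^2 ≡ 20, 67^4 ≡ 73, 67^8 ≡ 97, 67^16 ≡ 35, 67^32 ≡ 26, 67^64 ≡ 22 (mod 109).
Test 67^d mod 109 for each divisor d in increasing order:
67^1 ≡ 67
67^2 ≡ 20
67^3 = 67^2·67^1 ≡ 32
67^4 ≡ 73
67^6 = 67^4·67^2 ≡ 43
67^9 = 67^8·67^1 ≡ 68
67^12 = 67^8·67^4 ≡ 105
67^18 = 67^16·67^2 ≡ 46
67^27 = 67^16·67^8·67^2·67^1 ≡ 76
67^36 = 67^32·67^4 ≡ 45
67^54 = 67^32·67^16·67^4·67^2 ≡ 108
67^108 = 67^64·67^32·67^8·67^4 ≡ 1  ← first divisor giving 1
The order is 108.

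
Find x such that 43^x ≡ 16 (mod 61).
28

Baby-step giant-step with step n = ⌈√61⌉ = 8.
Baby steps 43^j mod 61 (j:value) for j=0..7: 0:1, 1:43, 2:19, 3:24, 4:56, 5:29, 6:27, 7:2.
Giant-step multiplier: 43^(-8) ≡ 43^(60-8) = 43^52 ≡ 22 (mod 61).
Giant steps γ_i = 16·22^i mod 61: γ_0=16, γ_1=47, γ_2=58, γ_3=56 (in table at j=4).
x = i·n + j = 3·8 + 4 = 28.
Check: 43^28 ≡ 16 (mod 61).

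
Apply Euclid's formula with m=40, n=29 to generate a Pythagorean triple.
(759, 2320, 2441)

Euclid's formula: a = m² - n², b = 2mn, c = m² + n²
m = 40, n = 29
a = 40² - 29² = 1600 - 841 = 759
b = 2 × 40 × 29 = 2320
c = 40² + 29² = 1600 + 841 = 2441
Verification: 759² + 2320² = 576081 + 5382400 = 5958481 = 2441² ✓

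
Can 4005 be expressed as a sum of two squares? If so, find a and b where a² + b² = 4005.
6² + 63² (a=6, b=63)

Factorization: 4005 = 3^2 × 5 × 89
By Fermat: n is sum of two squares iff every prime p ≡ 3 (mod 4) appears to even power.
All primes ≡ 3 (mod 4) appear to even power.
Search a = 0, 1, 2, … for 4005 - a² a perfect square: first hit at a = 6: 4005 - 36 = 3969 = 63².
4005 = 6² + 63² = 36 + 3969 ✓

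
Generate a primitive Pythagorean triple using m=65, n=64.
(129, 8320, 8321)

Euclid's formula: a = m² - n², b = 2mn, c = m² + n²
m = 65, n = 64
a = 65² - 64² = 4225 - 4096 = 129
b = 2 × 65 × 64 = 8320
c = 65² + 64² = 4225 + 4096 = 8321
Verification: 129² + 8320² = 16641 + 69222400 = 69239041 = 8321² ✓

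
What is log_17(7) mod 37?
20

Baby-step giant-step with step n = ⌈√37⌉ = 7.
Baby steps 17^j mod 37 (j:value) for j=0..6: 0:1, 1:17, 2:30, 3:29, 4:12, 5:19, 6:27.
Giant-step multiplier: 17^(-7) ≡ 17^(36-7) = 17^29 ≡ 5 (mod 37).
Giant steps γ_i = 7·5^i mod 37: γ_0=7, γ_1=35, γ_2=27 (in table at j=6).
x = i·n + j = 2·7 + 6 = 20.
Check: 17^20 ≡ 7 (mod 37).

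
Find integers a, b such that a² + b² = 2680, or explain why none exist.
Not possible

Factorization: 2680 = 2^3 × 5 × 67
By Fermat: n is sum of two squares iff every prime p ≡ 3 (mod 4) appears to even power.
Prime(s) ≡ 3 (mod 4) with odd exponent: [(67, 1)]
Therefore 2680 cannot be expressed as a² + b².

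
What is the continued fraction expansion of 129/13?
[9; 1, 12]

Euclidean algorithm steps:
129 = 9 × 13 + 12
13 = 1 × 12 + 1
12 = 12 × 1 + 0
Continued fraction: [9; 1, 12]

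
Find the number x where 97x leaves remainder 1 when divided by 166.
89

gcd(97, 166) = 1, so the inverse exists.
Extended Euclidean algorithm on (166, 97):
166 = 1 × 97 + 69  ⟹  69 = (1)·166 + (-1)·97
97 = 1 × 69 + 28  ⟹  28 = (-1)·166 + (2)·97
69 = 2 × 28 + 13  ⟹  13 = (3)·166 + (-5)·97
28 = 2 × 13 + 2  ⟹  2 = (-7)·166 + (12)·97
13 = 6 × 2 + 1  ⟹  1 = (45)·166 + (-77)·97
So (-77)·97 ≡ 1 (mod 166), i.e. 97^(-1) ≡ -77 ≡ 89 (mod 166).
Check: 97 × 89 = 8633 ≡ 1 (mod 166)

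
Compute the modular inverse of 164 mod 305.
199

gcd(164, 305) = 1, so the inverse exists.
Extended Euclidean algorithm on (305, 164):
305 = 1 × 164 + 141  ⟹  141 = (1)·305 + (-1)·164
164 = 1 × 141 + 23  ⟹  23 = (-1)·305 + (2)·164
141 = 6 × 23 + 3  ⟹  3 = (7)·305 + (-13)·164
23 = 7 × 3 + 2  ⟹  2 = (-50)·305 + (93)·164
3 = 1 × 2 + 1  ⟹  1 = (57)·305 + (-106)·164
So (-106)·164 ≡ 1 (mod 305), i.e. 164^(-1) ≡ -106 ≡ 199 (mod 305).
Check: 164 × 199 = 32636 ≡ 1 (mod 305)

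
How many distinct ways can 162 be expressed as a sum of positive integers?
129913904637

p(n) counts ways to write n as a sum of positive integers (order ignored).
Euler's pentagonal recurrence: p(k) = p(k-1) + p(k-2) - p(k-5) - p(k-7) + p(k-12) + p(k-15) - ... (offsets j(3j∓1)/2, signs ++--, p(0)=1, p(<0)=0).
DP table for k = 0..161: p(0)=1, p(1)=1, p(2)=2, p(3)=3, p(4)=5, p(5)=7, p(6)=11, p(7)=15, p(8)=22, p(9)=30, p(10)=42, p(11)=56, p(12)=77, p(13)=101, p(14)=135, p(15)=176, p(16)=231, p(17)=297, p(18)=385, p(19)=490, p(20)=627, p(21)=792, p(22)=1002, p(23)=1255, p(24)=1575, p(25)=1958, p(26)=2436, p(27)=3010, p(28)=3718, p(29)=4565, p(30)=5604, p(31)=6842, p(32)=8349, p(33)=10143, p(34)=12310, p(35)=14883, p(36)=17977, p(37)=21637, p(38)=26015, p(39)=31185, p(40)=37338, p(41)=44583, p(42)=53174, p(43)=63261, p(44)=75175, p(45)=89134, p(46)=105558, p(47)=124754, p(48)=147273, p(49)=173525, p(50)=204226, p(51)=239943, p(52)=281589, p(53)=329931, p(54)=386155, p(55)=451276, p(56)=526823, p(57)=614154, p(58)=715220, p(59)=831820, p(60)=966467, p(61)=1121505, p(62)=1300156, p(63)=1505499, p(64)=1741630, p(65)=2012558, p(66)=2323520, p(67)=2679689, p(68)=3087735, p(69)=3554345, p(70)=4087968, p(71)=4697205, p(72)=5392783, p(73)=6185689, p(74)=7089500, p(75)=8118264, p(76)=9289091, p(77)=10619863, p(78)=12132164, p(79)=13848650, p(80)=15796476, p(81)=18004327, p(82)=20506255, p(83)=23338469, p(84)=26543660, p(85)=30167357, p(86)=34262962, p(87)=38887673, p(88)=44108109, p(89)=49995925, p(90)=56634173, p(91)=64112359, p(92)=72533807, p(93)=82010177, p(94)=92669720, p(95)=104651419, p(96)=118114304, p(97)=133230930, p(98)=150198136, p(99)=169229875, p(100)=190569292, p(101)=214481126, p(102)=241265379, p(103)=271248950, p(104)=304801365, p(105)=342325709, p(106)=384276336, p(107)=431149389, p(108)=483502844, p(109)=541946240, p(110)=607163746, p(111)=679903203, p(112)=761002156, p(113)=851376628, p(114)=952050665, p(115)=1064144451, p(116)=1188908248, p(117)=1327710076, p(118)=1482074143, p(119)=1653668665, p(120)=1844349560, p(121)=2056148051, p(122)=2291320912, p(123)=2552338241, p(124)=2841940500, p(125)=3163127352, p(126)=3519222692, p(127)=3913864295, p(128)=4351078600, p(129)=4835271870, p(130)=5371315400, p(131)=5964539504, p(132)=6620830889, p(133)=7346629512, p(134)=8149040695, p(135)=9035836076, p(136)=10015581680, p(137)=11097645016, p(138)=12292341831, p(139)=13610949895, p(140)=15065878135, p(141)=16670689208, p(142)=18440293320, p(143)=20390982757, p(144)=22540654445, p(145)=24908858009, p(146)=27517052599, p(147)=30388671978, p(148)=33549419497, p(149)=37027355200, p(150)=40853235313, p(151)=45060624582, p(152)=49686288421, p(153)=54770336324, p(154)=60356673280, p(155)=66493182097, p(156)=73232243759, p(157)=80630964769, p(158)=88751778802, p(159)=97662728555, p(160)=107438159466, p(161)=118159068427.
Final step: p(162) = p(161) + p(160) - p(157) - p(155) + p(150) + p(147) - p(140) - p(136) + p(127) + p(122) - p(111) - p(105) + p(92) + p(85) - p(70) - p(62) + p(45) + p(36) - p(17) - p(7)
= 118159068427 + 107438159466 - 80630964769 - 66493182097 + 40853235313 + 30388671978 - 15065878135 - 10015581680 + 3913864295 + 2291320912 - 679903203 - 342325709 + 72533807 + 30167357 - 4087968 - 1300156 + 89134 + 17977 - 297 - 15
= 129913904637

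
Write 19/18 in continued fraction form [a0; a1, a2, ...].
[1; 18]

Euclidean algorithm steps:
19 = 1 × 18 + 1
18 = 18 × 1 + 0
Continued fraction: [1; 18]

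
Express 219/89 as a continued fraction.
[2; 2, 5, 1, 6]

Euclidean algorithm steps:
219 = 2 × 89 + 41
89 = 2 × 41 + 7
41 = 5 × 7 + 6
7 = 1 × 6 + 1
6 = 6 × 1 + 0
Continued fraction: [2; 2, 5, 1, 6]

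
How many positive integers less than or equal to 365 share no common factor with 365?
288

365 = 5 × 73
φ(n) = n × ∏(1 - 1/p) for each prime p dividing n
φ(365) = 365 × (1 - 1/5) × (1 - 1/73) = 288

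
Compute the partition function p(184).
980462880430

p(n) counts ways to write n as a sum of positive integers (order ignored).
Euler's pentagonal recurrence: p(k) = p(k-1) + p(k-2) - p(k-5) - p(k-7) + p(k-12) + p(k-15) - ... (offsets j(3j∓1)/2, signs ++--, p(0)=1, p(<0)=0).
DP table for k = 0..183: p(0)=1, p(1)=1, p(2)=2, p(3)=3, p(4)=5, p(5)=7, p(6)=11, p(7)=15, p(8)=22, p(9)=30, p(10)=42, p(11)=56, p(12)=77, p(13)=101, p(14)=135, p(15)=176, p(16)=231, p(17)=297, p(18)=385, p(19)=490, p(20)=627, p(21)=792, p(22)=1002, p(23)=1255, p(24)=1575, p(25)=1958, p(26)=2436, p(27)=3010, p(28)=3718, p(29)=4565, p(30)=5604, p(31)=6842, p(32)=8349, p(33)=10143, p(34)=12310, p(35)=14883, p(36)=17977, p(37)=21637, p(38)=26015, p(39)=31185, p(40)=37338, p(41)=44583, p(42)=53174, p(43)=63261, p(44)=75175, p(45)=89134, p(46)=105558, p(47)=124754, p(48)=147273, p(49)=173525, p(50)=204226, p(51)=239943, p(52)=281589, p(53)=329931, p(54)=386155, p(55)=451276, p(56)=526823, p(57)=614154, p(58)=715220, p(59)=831820, p(60)=966467, p(61)=1121505, p(62)=1300156, p(63)=1505499, p(64)=1741630, p(65)=2012558, p(66)=2323520, p(67)=2679689, p(68)=3087735, p(69)=3554345, p(70)=4087968, p(71)=4697205, p(72)=5392783, p(73)=6185689, p(74)=7089500, p(75)=8118264, p(76)=9289091, p(77)=10619863, p(78)=12132164, p(79)=13848650, p(80)=15796476, p(81)=18004327, p(82)=20506255, p(83)=23338469, p(84)=26543660, p(85)=30167357, p(86)=34262962, p(87)=38887673, p(88)=44108109, p(89)=49995925, p(90)=56634173, p(91)=64112359, p(92)=72533807, p(93)=82010177, p(94)=92669720, p(95)=104651419, p(96)=118114304, p(97)=133230930, p(98)=150198136, p(99)=169229875, p(100)=190569292, p(101)=214481126, p(102)=241265379, p(103)=271248950, p(104)=304801365, p(105)=342325709, p(106)=384276336, p(107)=431149389, p(108)=483502844, p(109)=541946240, p(110)=607163746, p(111)=679903203, p(112)=761002156, p(113)=851376628, p(114)=952050665, p(115)=1064144451, p(116)=1188908248, p(117)=1327710076, p(118)=1482074143, p(119)=1653668665, p(120)=1844349560, p(121)=2056148051, p(122)=2291320912, p(123)=2552338241, p(124)=2841940500, p(125)=3163127352, p(126)=3519222692, p(127)=3913864295, p(128)=4351078600, p(129)=4835271870, p(130)=5371315400, p(131)=5964539504, p(132)=6620830889, p(133)=7346629512, p(134)=8149040695, p(135)=9035836076, p(136)=10015581680, p(137)=11097645016, p(138)=12292341831, p(139)=13610949895, p(140)=15065878135, p(141)=16670689208, p(142)=18440293320, p(143)=20390982757, p(144)=22540654445, p(145)=24908858009, p(146)=27517052599, p(147)=30388671978, p(148)=33549419497, p(149)=37027355200, p(150)=40853235313, p(151)=45060624582, p(152)=49686288421, p(153)=54770336324, p(154)=60356673280, p(155)=66493182097, p(156)=73232243759, p(157)=80630964769, p(158)=88751778802, p(159)=97662728555, p(160)=107438159466, p(161)=118159068427, p(162)=129913904637, p(163)=142798995930, p(164)=156919475295, p(165)=172389800255, p(166)=189334822579, p(167)=207890420102, p(168)=228204732751, p(169)=250438925115, p(170)=274768617130, p(171)=301384802048, p(172)=330495499613, p(173)=362326859895, p(174)=397125074750, p(175)=435157697830, p(176)=476715857290, p(177)=522115831195, p(178)=571701605655, p(179)=625846753120, p(180)=684957390936, p(181)=749474411781, p(182)=819876908323, p(183)=896684817527.
Final step: p(184) = p(183) + p(182) - p(179) - p(177) + p(172) + p(169) - p(162) - p(158) + p(149) + p(144) - p(133) - p(127) + p(114) + p(107) - p(92) - p(84) + p(67) + p(58) - p(39) - p(29) + p(8)
= 896684817527 + 819876908323 - 625846753120 - 522115831195 + 330495499613 + 250438925115 - 129913904637 - 88751778802 + 37027355200 + 22540654445 - 7346629512 - 3913864295 + 952050665 + 431149389 - 72533807 - 26543660 + 2679689 + 715220 - 31185 - 4565 + 22
= 980462880430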